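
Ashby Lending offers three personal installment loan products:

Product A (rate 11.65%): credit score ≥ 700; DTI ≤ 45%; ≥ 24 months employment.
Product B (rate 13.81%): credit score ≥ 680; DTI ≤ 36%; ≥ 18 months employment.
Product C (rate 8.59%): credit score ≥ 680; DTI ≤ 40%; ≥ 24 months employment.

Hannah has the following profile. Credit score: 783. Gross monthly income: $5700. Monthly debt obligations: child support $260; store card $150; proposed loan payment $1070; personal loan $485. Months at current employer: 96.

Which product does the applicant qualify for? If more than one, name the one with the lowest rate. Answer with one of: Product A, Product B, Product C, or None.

Product C

Total debts = (260 + 150 + 1,070 + 485) = 1,965; DTI = 1,965/5,700 = 34.5%.
Product A: score 783 ≥ 700; DTI 34.5% ≤ 45%; employment 96 ≥ 24 mo → qualifies.
Product B: score 783 ≥ 680; DTI 34.5% ≤ 36%; employment 96 ≥ 18 mo → qualifies.
Product C: score 783 ≥ 680; DTI 34.5% ≤ 40%; employment 96 ≥ 24 mo → qualifies.
Qualifying: Product A, Product B, Product C. Lowest rate is 8.59% → Product C.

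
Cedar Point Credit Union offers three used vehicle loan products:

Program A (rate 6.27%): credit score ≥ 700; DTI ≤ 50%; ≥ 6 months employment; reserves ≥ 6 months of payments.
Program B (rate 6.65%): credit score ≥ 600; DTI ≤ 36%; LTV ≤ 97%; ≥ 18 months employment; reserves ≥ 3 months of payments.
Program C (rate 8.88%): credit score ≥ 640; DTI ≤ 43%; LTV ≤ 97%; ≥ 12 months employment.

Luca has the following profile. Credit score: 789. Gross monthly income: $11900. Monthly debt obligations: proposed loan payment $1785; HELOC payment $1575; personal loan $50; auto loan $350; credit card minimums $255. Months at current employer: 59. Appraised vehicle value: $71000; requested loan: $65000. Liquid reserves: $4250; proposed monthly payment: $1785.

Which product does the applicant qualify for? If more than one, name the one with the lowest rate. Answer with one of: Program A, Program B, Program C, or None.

Total debts = (1,785 + 1,575 + 50 + 350 + 255) = 4,015; DTI = 4,015/11,900 = 33.7%.
LTV = 65,000/71,000 = 91.5%.
Reserves = 4,250/1,785 = 2.4 months.
Program A: score 789 ≥ 700; DTI 33.7% ≤ 50%; employment 59 ≥ 6 mo; reserves 2.4 < 6 mo → does not qualify.
Program B: score 789 ≥ 600; DTI 33.7% ≤ 36%; LTV 91.5% ≤ 97%; employment 59 ≥ 18 mo; reserves 2.4 < 3 mo → does not qualify.
Program C: score 789 ≥ 640; DTI 33.7% ≤ 43%; LTV 91.5% ≤ 97%; employment 59 ≥ 12 mo → qualifies.

Program C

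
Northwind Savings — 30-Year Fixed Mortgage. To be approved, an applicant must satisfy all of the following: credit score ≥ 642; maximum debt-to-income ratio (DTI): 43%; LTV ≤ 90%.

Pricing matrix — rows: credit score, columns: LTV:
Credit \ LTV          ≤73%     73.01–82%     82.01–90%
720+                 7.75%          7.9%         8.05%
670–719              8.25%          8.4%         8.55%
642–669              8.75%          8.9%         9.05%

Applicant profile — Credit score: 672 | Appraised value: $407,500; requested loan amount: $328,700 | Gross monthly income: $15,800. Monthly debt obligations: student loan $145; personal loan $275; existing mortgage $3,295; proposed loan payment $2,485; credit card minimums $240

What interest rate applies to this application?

Credit score 672 ≥ 642; Total monthly debts = (145 + 275 + 3,295 + 2,485 + 240) = 6,440. Debt-to-income = 6,440/15,800 = 40.8% — meets 43% limit
LTV: 328,700 ÷ 407,500 = 80.7%, within 90% cap
Credit 672 → row 670–719; LTV 80.7% → column 73.01–82%. Grid cell → 8.4%.

8.4%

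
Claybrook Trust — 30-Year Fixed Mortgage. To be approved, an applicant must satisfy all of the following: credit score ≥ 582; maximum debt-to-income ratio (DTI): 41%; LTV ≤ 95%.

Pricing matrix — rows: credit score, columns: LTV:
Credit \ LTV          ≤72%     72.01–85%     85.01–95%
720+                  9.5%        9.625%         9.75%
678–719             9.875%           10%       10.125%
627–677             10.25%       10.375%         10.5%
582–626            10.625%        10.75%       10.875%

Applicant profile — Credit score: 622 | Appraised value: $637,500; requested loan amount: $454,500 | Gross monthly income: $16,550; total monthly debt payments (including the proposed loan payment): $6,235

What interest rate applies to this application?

Credit score 622 ≥ 582; DTI = 6,235/16,550 = 37.7% ≤ 41%
Loan-to-value = 454,500/637,500 = 71.3% — pass (95% max)
Row: 622 falls in 582–626. Column: 71.3% falls in ≤72%. Rate = 10.625%.

10.625%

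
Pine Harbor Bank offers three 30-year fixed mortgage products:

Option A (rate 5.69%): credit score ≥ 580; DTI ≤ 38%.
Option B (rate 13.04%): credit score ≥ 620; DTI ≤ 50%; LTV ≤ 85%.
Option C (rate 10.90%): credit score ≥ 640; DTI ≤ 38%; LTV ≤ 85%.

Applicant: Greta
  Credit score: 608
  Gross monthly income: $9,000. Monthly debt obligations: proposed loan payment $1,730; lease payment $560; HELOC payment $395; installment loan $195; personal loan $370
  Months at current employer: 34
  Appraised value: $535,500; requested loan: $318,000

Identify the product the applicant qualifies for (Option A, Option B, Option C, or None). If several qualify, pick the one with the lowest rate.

Option A

Total debts = (1,730 + 560 + 395 + 195 + 370) = 3,250; DTI = 3,250/9,000 = 36.1%.
LTV = 318,000/535,500 = 59.4%.
Option A: score 608 ≥ 580; DTI 36.1% ≤ 38% → qualifies.
Option B: score 608 < 620; DTI 36.1% ≤ 50%; LTV 59.4% ≤ 85% → does not qualify.
Option C: score 608 < 640; DTI 36.1% ≤ 38%; LTV 59.4% ≤ 85% → does not qualify.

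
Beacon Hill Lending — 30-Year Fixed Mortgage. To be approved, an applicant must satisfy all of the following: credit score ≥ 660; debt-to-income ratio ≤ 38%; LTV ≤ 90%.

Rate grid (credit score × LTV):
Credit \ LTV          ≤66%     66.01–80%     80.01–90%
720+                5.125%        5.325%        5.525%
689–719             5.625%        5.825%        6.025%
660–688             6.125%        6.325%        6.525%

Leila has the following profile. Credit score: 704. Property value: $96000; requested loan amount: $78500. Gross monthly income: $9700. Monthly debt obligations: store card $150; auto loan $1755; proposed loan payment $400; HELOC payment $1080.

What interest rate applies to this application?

6.025%

Credit score 704 ≥ 660; Total monthly debts = (150 + 1,755 + 400 + 1,080) = 3,385. DTI: 3,385 ÷ 9,700 = 34.9%, within the 38% cap
LTV: 78,500 ÷ 96,000 = 81.8%, within 90% cap
Score 704 is in the 689–719 band; LTV 81.8% is in the 80.01–90% band → 6.025%.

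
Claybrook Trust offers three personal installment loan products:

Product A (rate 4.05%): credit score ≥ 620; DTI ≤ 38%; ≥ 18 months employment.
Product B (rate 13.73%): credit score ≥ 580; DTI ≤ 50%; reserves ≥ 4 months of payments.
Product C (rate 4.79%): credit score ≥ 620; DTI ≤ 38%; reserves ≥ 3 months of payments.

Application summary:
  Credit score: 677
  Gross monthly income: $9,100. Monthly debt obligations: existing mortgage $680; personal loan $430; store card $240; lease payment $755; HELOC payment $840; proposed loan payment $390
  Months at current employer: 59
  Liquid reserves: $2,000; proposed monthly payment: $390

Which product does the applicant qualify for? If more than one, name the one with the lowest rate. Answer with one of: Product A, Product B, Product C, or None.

Total debts = (680 + 430 + 240 + 755 + 840 + 390) = 3,335; DTI = 3,335/9,100 = 36.6%.
Reserves = 2,000/390 = 5.1 months.
Product A: score 677 ≥ 620; DTI 36.6% ≤ 38%; employment 59 ≥ 18 mo → qualifies.
Product B: score 677 ≥ 580; DTI 36.6% ≤ 50%; reserves 5.1 ≥ 4 mo → qualifies.
Product C: score 677 ≥ 620; DTI 36.6% ≤ 38%; reserves 5.1 ≥ 3 mo → qualifies.
Qualifying: Product A, Product B, Product C. Lowest rate is 4.05% → Product A.

Product A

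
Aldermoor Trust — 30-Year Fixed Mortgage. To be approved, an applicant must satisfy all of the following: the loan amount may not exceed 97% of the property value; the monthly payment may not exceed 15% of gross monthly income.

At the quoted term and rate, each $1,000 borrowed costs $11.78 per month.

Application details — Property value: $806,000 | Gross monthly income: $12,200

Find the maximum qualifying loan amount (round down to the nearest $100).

$155,300

Payment cap: 15% × $12,200 = $1,830/month.
At $11.78 per $1,000, that supports 1,830/11.78 × 1,000 ≈ $155,348 → $155,300.
LTV cap: 97% × $806,000 = $781,820 → $781,800.
Binding constraint: payment-to-income.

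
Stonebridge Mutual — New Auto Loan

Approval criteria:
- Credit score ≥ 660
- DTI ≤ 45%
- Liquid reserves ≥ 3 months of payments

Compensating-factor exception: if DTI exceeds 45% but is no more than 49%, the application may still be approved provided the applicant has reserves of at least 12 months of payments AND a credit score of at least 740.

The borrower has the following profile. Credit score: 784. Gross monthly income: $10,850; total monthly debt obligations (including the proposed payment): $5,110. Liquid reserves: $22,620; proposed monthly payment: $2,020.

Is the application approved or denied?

Denied

Credit score 784 ≥ 660 (meets base)
DTI: 5,110 ÷ 10,850 = 47.1%, over the 45% base limit.
Liquid reserves cover 22,620/2,020 = 11.2 months — ≥ 3 required
47.1% falls in the override range (45%–49%), so the compensating-factor test applies.
Override check — reserves: 11.2 mo (short of 12); score: 784 (ok).
Compensating-factor requirement not fully met.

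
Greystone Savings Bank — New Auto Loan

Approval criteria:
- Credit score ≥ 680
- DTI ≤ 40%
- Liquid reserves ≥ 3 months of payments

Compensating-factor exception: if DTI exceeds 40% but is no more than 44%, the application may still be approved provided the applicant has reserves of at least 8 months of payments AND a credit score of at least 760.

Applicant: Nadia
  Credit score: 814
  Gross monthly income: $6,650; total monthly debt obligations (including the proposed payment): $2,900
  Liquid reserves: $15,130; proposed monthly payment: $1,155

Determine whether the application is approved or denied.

Credit score 814 ≥ 680 (meets base)
DTI = 2,900/6,650 = 43.6% > 40% — standard DTI limit exceeded.
Reserves = 15,130/1,155 = 13.1 months ≥ 3
43.6% falls in the override range (40%–44%), so the compensating-factor test applies.
Override check — reserves: 13.1 mo (ok); score: 814 (ok).
Both override conditions satisfied; DTI exception granted.

Approved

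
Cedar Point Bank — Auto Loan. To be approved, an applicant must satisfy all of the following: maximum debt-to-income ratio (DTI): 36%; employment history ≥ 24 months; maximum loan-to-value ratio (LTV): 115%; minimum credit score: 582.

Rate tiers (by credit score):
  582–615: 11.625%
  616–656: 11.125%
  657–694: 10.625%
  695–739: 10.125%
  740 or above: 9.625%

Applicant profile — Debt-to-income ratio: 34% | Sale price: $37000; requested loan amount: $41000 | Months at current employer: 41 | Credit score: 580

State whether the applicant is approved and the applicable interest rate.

Denied

Credit score 580 < 582 (below minimum)
Loan-to-value = 41,000/37,000 = 110.8% — pass (115% max)
DTI 34% ≤ 36%
Employment 41 ≥ 24 months
Not all requirements met → denied.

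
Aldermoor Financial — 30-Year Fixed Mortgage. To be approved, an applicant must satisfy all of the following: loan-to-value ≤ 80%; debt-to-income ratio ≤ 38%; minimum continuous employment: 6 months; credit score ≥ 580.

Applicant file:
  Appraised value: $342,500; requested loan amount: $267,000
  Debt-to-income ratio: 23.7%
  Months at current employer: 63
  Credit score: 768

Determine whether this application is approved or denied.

LTV: 267,000 ÷ 342,500 = 78%, within 80% cap
DTI 23.7% ≤ 38%
Employment 63 ≥ 6 months
Credit score 768 ≥ 580 (meets)
All criteria satisfied.

Approved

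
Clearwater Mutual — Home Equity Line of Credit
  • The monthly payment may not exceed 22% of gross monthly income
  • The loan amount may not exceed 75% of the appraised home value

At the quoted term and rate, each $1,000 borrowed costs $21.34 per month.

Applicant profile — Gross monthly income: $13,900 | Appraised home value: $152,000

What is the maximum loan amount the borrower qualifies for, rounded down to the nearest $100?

Payment cap: 22% × $13,900 = $3,058/month.
At $21.34 per $1,000, that supports 3,058/21.34 × 1,000 ≈ $143,298 → $143,200.
LTV cap: 75% × $152,000 = $114,000 → $114,000.
Binding constraint: loan-to-value.

$114,000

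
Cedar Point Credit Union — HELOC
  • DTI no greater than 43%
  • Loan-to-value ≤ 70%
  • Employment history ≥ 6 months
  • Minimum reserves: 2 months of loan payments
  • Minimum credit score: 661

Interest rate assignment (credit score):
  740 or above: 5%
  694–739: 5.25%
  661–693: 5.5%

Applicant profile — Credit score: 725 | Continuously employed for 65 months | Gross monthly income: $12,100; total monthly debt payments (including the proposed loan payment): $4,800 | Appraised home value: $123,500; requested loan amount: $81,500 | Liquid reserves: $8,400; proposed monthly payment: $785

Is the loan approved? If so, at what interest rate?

Approved at 5.25%

Credit score 725 ≥ 661 (meets minimum)
Employment 65 ≥ 6 months
Loan-to-value = 81,500/123,500 = 66% — pass (70% max)
Debt-to-income = 4,800/12,100 = 39.7% — meets 43% limit
Reserves: 8,400 ÷ 785 = 10.7 months (meets 2-month minimum)
All requirements met. Score 725 falls in the 694–739 tier → 5.25%.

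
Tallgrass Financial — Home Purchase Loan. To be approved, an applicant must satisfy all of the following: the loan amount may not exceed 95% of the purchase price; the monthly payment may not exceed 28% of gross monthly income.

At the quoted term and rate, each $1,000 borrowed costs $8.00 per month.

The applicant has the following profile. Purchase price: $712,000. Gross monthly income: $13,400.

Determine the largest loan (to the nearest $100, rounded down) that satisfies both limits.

Payment cap: 28% × $13,400 = $3,752/month.
At $8.00 per $1,000, that supports 3,752/8.00 × 1,000 ≈ $469,000 → $469,000.
LTV cap: 95% × $712,000 = $676,400 → $676,400.
Binding constraint: payment-to-income.

$469,000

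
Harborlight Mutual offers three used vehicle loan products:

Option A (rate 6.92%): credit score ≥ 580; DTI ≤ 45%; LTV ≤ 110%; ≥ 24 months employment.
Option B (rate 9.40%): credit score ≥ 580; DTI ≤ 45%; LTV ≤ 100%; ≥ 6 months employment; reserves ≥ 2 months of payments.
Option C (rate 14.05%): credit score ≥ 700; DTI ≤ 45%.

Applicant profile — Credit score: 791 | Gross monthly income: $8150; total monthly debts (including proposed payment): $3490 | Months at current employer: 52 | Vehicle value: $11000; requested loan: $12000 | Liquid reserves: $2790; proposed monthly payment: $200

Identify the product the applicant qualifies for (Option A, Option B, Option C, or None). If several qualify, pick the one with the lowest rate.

Option A

DTI = 3,490/8,150 = 42.8%.
LTV = 12,000/11,000 = 109.1%.
Reserves = 2,790/200 = 13.9 months.
Option A: score 791 ≥ 580; DTI 42.8% ≤ 45%; LTV 109.1% ≤ 110%; employment 52 ≥ 24 mo → qualifies.
Option B: score 791 ≥ 580; DTI 42.8% ≤ 45%; LTV 109.1% > 100%; employment 52 ≥ 6 mo; reserves 13.9 ≥ 2 mo → does not qualify.
Option C: score 791 ≥ 700; DTI 42.8% ≤ 45% → qualifies.
Qualifying: Option A, Option C. Lowest rate is 6.92% → Option A.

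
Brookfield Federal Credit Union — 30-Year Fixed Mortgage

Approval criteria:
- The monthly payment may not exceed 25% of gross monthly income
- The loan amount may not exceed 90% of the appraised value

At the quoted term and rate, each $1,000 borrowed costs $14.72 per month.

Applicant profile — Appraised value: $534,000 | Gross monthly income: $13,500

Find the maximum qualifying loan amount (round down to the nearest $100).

Payment cap: 25% × $13,500 = $3,375/month.
At $14.72 per $1,000, that supports 3,375/14.72 × 1,000 ≈ $229,279 → $229,200.
LTV cap: 90% × $534,000 = $480,600 → $480,600.
Binding constraint: payment-to-income.

$229,200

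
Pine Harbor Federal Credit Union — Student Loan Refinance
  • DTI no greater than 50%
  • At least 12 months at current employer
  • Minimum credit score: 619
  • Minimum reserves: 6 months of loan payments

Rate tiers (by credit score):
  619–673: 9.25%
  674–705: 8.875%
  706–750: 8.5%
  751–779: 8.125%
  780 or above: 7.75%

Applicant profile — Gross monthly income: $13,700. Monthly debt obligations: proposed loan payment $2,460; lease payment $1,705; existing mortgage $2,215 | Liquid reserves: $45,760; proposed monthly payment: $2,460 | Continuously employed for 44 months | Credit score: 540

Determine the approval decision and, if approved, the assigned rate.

Denied

Credit score 540 < 619 (below minimum)
Employment 44 ≥ 12 months
Total monthly debts = (2,460 + 1,705 + 2,215) = 6,380. DTI: 6,380 ÷ 13,700 = 46.6%, within the 50% cap
Liquid reserves cover 45,760/2,460 = 18.6 months — ≥ 6 required
Not all requirements met → denied.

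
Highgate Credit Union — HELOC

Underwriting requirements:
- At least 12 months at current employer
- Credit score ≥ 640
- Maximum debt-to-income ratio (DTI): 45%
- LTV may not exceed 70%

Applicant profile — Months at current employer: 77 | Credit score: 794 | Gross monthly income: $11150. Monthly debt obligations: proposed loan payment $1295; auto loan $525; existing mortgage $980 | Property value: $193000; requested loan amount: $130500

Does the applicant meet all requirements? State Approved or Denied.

Approved

Employment 77 ≥ 12 months
Credit score 794 ≥ 640 (meets)
Total monthly debts = (1,295 + 525 + 980) = 2,800. DTI = 2,800/11,150 = 25.1% ≤ 45%
Loan-to-value = 130,500/193,000 = 67.6% — pass (70% max)
All criteria satisfied.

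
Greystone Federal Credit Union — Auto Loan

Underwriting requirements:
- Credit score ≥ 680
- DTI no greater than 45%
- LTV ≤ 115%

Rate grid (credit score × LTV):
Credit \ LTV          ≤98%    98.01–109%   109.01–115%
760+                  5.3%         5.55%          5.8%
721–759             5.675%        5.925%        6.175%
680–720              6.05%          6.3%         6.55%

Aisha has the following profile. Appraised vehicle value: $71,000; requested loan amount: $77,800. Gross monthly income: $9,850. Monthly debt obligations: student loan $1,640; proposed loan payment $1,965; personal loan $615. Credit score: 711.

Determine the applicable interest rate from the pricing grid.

6.55%

Credit score 711 ≥ 680; Total monthly debts = (1,640 + 1,965 + 615) = 4,220. DTI = 4,220/9,850 = 42.8% ≤ 45%
Loan-to-value = 77,800/71,000 = 109.6% — pass (115% max)
Row: 711 falls in 680–720. Column: 109.6% falls in 109.01–115%. Rate = 6.55%.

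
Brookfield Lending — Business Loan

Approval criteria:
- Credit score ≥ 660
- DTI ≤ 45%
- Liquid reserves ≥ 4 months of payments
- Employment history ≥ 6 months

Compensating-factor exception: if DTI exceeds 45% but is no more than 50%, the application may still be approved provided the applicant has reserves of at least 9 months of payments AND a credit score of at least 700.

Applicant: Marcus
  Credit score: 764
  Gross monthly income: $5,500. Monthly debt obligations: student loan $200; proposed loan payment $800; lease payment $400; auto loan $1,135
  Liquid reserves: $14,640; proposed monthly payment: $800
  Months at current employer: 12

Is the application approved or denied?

Credit score 764 ≥ 660 (meets base)
Total debts = (200 + 800 + 400 + 1,135) = 2,535. DTI = 2,535/5,500 = 46.1% > 45% — standard DTI limit exceeded.
Liquid reserves cover 14,640/800 = 18.3 months — ≥ 4 required
Employment 12 ≥ 6 months
46.1% falls in the override range (45%–50%), so the compensating-factor test applies.
Reserves 18.3 ≥ 9 months; credit score 764 ≥ 700.
Both override conditions satisfied; DTI exception granted.

Approved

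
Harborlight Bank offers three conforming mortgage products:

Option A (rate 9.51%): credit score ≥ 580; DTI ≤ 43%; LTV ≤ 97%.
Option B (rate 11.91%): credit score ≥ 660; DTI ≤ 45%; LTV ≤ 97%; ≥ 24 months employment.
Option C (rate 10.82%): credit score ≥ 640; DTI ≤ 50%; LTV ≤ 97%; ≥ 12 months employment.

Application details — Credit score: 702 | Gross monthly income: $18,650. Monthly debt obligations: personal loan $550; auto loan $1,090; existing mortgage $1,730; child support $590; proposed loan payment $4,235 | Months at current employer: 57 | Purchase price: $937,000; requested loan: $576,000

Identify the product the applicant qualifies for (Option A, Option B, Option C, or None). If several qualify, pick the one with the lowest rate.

Option C

Total debts = (550 + 1,090 + 1,730 + 590 + 4,235) = 8,195; DTI = 8,195/18,650 = 43.9%.
LTV = 576,000/937,000 = 61.5%.
Option A: score 702 ≥ 580; DTI 43.9% > 43%; LTV 61.5% ≤ 97% → does not qualify.
Option B: score 702 ≥ 660; DTI 43.9% ≤ 45%; LTV 61.5% ≤ 97%; employment 57 ≥ 24 mo → qualifies.
Option C: score 702 ≥ 640; DTI 43.9% ≤ 50%; LTV 61.5% ≤ 97%; employment 57 ≥ 12 mo → qualifies.
Qualifying: Option B, Option C. Lowest rate is 10.82% → Option C.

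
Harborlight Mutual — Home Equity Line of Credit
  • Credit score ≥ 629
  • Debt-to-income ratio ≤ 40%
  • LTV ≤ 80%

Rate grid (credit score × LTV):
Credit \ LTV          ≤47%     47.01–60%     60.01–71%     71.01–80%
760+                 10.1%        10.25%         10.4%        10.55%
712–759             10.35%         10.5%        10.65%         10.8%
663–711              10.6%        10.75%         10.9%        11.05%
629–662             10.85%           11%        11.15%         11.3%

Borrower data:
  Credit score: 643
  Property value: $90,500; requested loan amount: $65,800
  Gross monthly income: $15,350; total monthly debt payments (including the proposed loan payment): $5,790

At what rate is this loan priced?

Credit score 643 ≥ 629; DTI: 5,790 ÷ 15,350 = 37.7%, within the 40% cap
LTV: 65,800 ÷ 90,500 = 72.7%, within 80% cap
Score 643 is in the 629–662 band; LTV 72.7% is in the 71.01–80% band → 11.3%.

11.3%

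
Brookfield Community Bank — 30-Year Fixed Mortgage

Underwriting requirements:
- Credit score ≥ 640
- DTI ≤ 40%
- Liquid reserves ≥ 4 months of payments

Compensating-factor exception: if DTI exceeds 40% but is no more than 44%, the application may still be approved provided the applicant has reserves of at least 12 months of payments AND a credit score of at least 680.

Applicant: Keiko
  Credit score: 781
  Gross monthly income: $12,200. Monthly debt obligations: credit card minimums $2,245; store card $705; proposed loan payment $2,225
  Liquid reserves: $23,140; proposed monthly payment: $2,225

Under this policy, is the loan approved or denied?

Denied

Credit score 781 ≥ 640 (meets base)
Total debts = (2,245 + 705 + 2,225) = 5,175. DTI: 5,175 ÷ 12,200 = 42.4%, over the 40% base limit.
Reserves = 23,140/2,225 = 10.4 months ≥ 4
42.4% falls in the override range (40%–44%), so the compensating-factor test applies.
Override check — reserves: 10.4 mo (short of 12); score: 781 (ok).
Compensating-factor requirement not fully met.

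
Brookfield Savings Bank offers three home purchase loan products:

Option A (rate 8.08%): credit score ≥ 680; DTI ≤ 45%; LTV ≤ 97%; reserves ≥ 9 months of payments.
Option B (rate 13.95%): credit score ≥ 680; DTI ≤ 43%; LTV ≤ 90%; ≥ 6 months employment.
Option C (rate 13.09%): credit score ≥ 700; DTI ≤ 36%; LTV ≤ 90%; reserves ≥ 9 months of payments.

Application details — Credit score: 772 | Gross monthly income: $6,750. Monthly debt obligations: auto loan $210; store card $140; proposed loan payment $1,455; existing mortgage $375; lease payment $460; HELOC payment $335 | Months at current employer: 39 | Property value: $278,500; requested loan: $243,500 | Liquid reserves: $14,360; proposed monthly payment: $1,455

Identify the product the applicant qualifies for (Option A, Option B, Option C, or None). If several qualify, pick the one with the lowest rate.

Option A

Total debts = (210 + 140 + 1,455 + 375 + 460 + 335) = 2,975; DTI = 2,975/6,750 = 44.1%.
LTV = 243,500/278,500 = 87.4%.
Reserves = 14,360/1,455 = 9.9 months.
Option A: score 772 ≥ 680; DTI 44.1% ≤ 45%; LTV 87.4% ≤ 97%; reserves 9.9 ≥ 9 mo → qualifies.
Option B: score 772 ≥ 680; DTI 44.1% > 43%; LTV 87.4% ≤ 90%; employment 39 ≥ 6 mo → does not qualify.
Option C: score 772 ≥ 700; DTI 44.1% > 36%; LTV 87.4% ≤ 90%; reserves 9.9 ≥ 9 mo → does not qualify.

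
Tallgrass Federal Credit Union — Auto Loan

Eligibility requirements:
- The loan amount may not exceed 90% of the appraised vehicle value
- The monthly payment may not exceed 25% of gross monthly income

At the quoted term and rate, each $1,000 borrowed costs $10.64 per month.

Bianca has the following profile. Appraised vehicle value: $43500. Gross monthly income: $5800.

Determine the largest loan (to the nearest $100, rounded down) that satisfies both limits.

$39,100

Payment cap: 25% × $5,800 = $1,450/month.
At $10.64 per $1,000, that supports 1,450/10.64 × 1,000 ≈ $136,278 → $136,200.
LTV cap: 90% × $43,500 = $39,150 → $39,100.
Binding constraint: loan-to-value.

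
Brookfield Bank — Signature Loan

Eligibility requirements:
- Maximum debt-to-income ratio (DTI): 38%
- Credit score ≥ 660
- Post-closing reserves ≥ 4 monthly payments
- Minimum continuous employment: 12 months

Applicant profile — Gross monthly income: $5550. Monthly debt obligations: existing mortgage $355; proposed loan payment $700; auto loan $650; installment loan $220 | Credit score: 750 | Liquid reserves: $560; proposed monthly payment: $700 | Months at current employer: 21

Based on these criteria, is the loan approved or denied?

Denied

Total monthly debts = (355 + 700 + 650 + 220) = 1,925. DTI: 1,925 ÷ 5,550 = 34.7%, within the 38% cap
Credit score 750 ≥ 660 (meets)
Liquid reserves cover 560/700 = 0.8 months — < 4 required
Employment 21 ≥ 12 months
Fails on reserves.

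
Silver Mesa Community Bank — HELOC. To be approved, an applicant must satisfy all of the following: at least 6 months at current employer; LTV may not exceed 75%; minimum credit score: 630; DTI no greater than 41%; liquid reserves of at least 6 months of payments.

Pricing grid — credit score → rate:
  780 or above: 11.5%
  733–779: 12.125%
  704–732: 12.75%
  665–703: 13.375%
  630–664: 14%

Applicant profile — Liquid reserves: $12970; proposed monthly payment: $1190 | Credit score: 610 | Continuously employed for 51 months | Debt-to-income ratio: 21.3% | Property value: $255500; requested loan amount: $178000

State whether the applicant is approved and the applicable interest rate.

Credit score 610 < 630 (below minimum)
DTI 21.3% is within the 41% limit
Reserves: 12,970 ÷ 1,190 = 10.9 months (meets 6-month minimum)
LTV: 178,000 ÷ 255,500 = 69.7%, within 75% cap
Employment 51 ≥ 6 months
Not all requirements met → denied.

Denied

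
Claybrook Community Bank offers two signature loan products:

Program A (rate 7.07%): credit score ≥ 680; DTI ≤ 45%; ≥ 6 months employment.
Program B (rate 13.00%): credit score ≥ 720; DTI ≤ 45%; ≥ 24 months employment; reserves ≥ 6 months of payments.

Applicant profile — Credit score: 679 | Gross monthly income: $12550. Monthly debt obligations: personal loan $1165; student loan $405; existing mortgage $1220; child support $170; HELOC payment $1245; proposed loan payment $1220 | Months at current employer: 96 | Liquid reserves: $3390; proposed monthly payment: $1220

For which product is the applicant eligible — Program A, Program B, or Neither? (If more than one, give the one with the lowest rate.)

Total debts = (1,165 + 405 + 1,220 + 170 + 1,245 + 1,220) = 5,425; DTI = 5,425/12,550 = 43.2%.
Reserves = 3,390/1,220 = 2.8 months.
Program A: score 679 < 680; DTI 43.2% ≤ 45%; employment 96 ≥ 6 mo → does not qualify.
Program B: score 679 < 720; DTI 43.2% ≤ 45%; employment 96 ≥ 24 mo; reserves 2.8 < 6 mo → does not qualify.

Neither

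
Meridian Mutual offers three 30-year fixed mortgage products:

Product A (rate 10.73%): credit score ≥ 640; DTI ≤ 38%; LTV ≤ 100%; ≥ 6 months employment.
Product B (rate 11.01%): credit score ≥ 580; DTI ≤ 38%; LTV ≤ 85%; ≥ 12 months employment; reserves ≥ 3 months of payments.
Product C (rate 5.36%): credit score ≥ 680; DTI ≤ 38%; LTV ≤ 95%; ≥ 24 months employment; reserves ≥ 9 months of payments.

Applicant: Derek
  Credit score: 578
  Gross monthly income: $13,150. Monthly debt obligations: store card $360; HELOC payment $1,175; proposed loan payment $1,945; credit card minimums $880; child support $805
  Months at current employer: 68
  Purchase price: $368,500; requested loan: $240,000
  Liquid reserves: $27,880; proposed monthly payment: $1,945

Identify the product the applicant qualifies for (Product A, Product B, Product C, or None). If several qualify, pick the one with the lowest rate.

None

Total debts = (360 + 1,175 + 1,945 + 880 + 805) = 5,165; DTI = 5,165/13,150 = 39.3%.
LTV = 240,000/368,500 = 65.1%.
Reserves = 27,880/1,945 = 14.3 months.
Product A: score 578 < 640; DTI 39.3% > 38%; LTV 65.1% ≤ 100%; employment 68 ≥ 6 mo → does not qualify.
Product B: score 578 < 580; DTI 39.3% > 38%; LTV 65.1% ≤ 85%; employment 68 ≥ 12 mo; reserves 14.3 ≥ 3 mo → does not qualify.
Product C: score 578 < 680; DTI 39.3% > 38%; LTV 65.1% ≤ 95%; employment 68 ≥ 24 mo; reserves 14.3 ≥ 9 mo → does not qualify.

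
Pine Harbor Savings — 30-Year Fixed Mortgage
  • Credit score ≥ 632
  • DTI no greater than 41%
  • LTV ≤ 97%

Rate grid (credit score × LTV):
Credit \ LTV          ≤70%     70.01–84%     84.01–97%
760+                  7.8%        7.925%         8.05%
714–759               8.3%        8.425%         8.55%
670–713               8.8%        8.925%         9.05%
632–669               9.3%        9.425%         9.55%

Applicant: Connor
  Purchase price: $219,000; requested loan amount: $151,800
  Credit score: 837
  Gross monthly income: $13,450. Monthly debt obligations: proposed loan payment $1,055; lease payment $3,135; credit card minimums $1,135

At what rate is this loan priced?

7.8%

Credit score 837 ≥ 632; Total monthly debts = (1,055 + 3,135 + 1,135) = 5,325. DTI: 5,325 ÷ 13,450 = 39.6%, within the 41% cap
Loan-to-value = 151,800/219,000 = 69.3% — pass (97% max)
Row: 837 falls in 760+. Column: 69.3% falls in ≤70%. Rate = 7.8%.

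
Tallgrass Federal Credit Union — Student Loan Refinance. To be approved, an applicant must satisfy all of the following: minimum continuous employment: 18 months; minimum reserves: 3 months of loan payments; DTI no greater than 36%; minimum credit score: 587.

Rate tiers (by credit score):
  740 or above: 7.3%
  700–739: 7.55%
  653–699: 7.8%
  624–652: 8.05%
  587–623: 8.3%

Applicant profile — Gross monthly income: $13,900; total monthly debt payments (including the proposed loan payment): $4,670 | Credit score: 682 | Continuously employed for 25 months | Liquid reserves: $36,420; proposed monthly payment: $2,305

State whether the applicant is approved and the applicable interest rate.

Credit score 682 ≥ 587 (meets minimum)
DTI = 4,670/13,900 = 33.6% ≤ 36%
Employment 25 ≥ 18 months
Reserves = 36,420/2,305 = 15.8 months ≥ 3
All requirements met. Score 682 falls in the 653–699 tier → 7.8%.

Approved at 7.8%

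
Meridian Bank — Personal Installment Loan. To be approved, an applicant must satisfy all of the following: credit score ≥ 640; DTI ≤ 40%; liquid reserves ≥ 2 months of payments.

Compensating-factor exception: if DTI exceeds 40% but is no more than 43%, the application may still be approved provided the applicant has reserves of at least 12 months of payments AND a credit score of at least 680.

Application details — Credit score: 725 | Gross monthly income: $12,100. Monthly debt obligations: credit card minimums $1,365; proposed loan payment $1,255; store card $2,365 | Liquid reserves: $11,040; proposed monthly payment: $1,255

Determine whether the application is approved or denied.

Credit score 725 ≥ 640 (meets base)
Total debts = (1,365 + 1,255 + 2,365) = 4,985. DTI = 4,985/12,100 = 41.2% > 40% — standard DTI limit exceeded.
Reserves: 11,040 ÷ 1,255 = 8.8 months (meets 2-month minimum)
41.2% falls in the override range (40%–43%), so the compensating-factor test applies.
Reserves 8.8 < 12 months; credit score 725 ≥ 680.
Override conditions not both satisfied; exception does not apply.

Denied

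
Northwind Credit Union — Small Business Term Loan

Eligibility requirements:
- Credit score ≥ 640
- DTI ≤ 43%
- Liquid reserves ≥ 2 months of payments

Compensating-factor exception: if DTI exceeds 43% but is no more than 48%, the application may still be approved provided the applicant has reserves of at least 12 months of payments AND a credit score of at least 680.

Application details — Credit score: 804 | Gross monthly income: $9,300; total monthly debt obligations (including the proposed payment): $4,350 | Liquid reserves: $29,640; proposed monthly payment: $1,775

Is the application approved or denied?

Approved

Credit score 804 ≥ 640 (meets base)
DTI = 4,350/9,300 = 46.8% > 43% — standard DTI limit exceeded.
Reserves = 29,640/1,775 = 16.7 months ≥ 2
DTI 46.8% is within the 43%–48% exception band; checking compensating factors.
Override check — reserves: 16.7 mo (ok); score: 804 (ok).
Both compensating conditions met → exception applies.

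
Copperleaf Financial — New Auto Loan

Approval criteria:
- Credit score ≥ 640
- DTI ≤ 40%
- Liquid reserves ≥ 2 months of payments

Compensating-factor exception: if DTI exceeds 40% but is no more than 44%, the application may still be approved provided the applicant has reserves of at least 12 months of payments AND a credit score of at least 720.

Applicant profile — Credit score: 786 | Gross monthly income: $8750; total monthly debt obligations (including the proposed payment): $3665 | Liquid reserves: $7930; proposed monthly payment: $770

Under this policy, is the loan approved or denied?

Denied

Credit score 786 ≥ 640 (meets base)
DTI: 3,665 ÷ 8,750 = 41.9%, over the 40% base limit.
Reserves = 7,930/770 = 10.3 months ≥ 2
41.9% falls in the override range (40%–44%), so the compensating-factor test applies.
Override check — reserves: 10.3 mo (short of 12); score: 786 (ok).
Override conditions not both satisfied; exception does not apply.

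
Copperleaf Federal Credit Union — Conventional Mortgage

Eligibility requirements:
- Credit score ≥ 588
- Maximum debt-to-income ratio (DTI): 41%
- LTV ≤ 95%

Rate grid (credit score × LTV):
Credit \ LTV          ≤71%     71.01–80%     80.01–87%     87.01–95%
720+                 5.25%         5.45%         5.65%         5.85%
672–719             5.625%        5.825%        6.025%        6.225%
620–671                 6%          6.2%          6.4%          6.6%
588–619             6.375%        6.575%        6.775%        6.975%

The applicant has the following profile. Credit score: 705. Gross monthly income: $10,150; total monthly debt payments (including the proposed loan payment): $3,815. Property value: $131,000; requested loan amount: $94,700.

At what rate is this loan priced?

5.825%

Credit score 705 ≥ 588; DTI: 3,815 ÷ 10,150 = 37.6%, within the 41% cap
LTV: 94,700 ÷ 131,000 = 72.3%, within 95% cap
Score 705 is in the 672–719 band; LTV 72.3% is in the 71.01–80% band → 5.825%.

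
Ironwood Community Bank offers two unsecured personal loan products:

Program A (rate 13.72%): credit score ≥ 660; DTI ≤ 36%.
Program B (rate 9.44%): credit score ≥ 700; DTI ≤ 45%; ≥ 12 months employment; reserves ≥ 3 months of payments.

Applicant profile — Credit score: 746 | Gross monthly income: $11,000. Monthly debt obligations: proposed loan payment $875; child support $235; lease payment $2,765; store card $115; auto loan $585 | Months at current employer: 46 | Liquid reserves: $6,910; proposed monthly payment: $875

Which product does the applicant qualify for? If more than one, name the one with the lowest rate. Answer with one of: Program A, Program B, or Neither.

Total debts = (875 + 235 + 2,765 + 115 + 585) = 4,575; DTI = 4,575/11,000 = 41.6%.
Reserves = 6,910/875 = 7.9 months.
Program A: score 746 ≥ 660; DTI 41.6% > 36% → does not qualify.
Program B: score 746 ≥ 700; DTI 41.6% ≤ 45%; employment 46 ≥ 12 mo; reserves 7.9 ≥ 3 mo → qualifies.

Program B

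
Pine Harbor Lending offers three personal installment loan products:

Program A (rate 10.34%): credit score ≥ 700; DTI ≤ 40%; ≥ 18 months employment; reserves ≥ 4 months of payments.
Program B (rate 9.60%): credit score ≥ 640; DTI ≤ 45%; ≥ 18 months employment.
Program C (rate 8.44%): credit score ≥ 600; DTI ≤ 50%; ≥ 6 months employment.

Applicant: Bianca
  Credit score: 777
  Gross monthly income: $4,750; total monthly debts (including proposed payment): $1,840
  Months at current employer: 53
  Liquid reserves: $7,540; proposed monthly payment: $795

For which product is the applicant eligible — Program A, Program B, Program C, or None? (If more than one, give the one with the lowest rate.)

DTI = 1,840/4,750 = 38.7%.
Reserves = 7,540/795 = 9.5 months.
Program A: score 777 ≥ 700; DTI 38.7% ≤ 40%; employment 53 ≥ 18 mo; reserves 9.5 ≥ 4 mo → qualifies.
Program B: score 777 ≥ 640; DTI 38.7% ≤ 45%; employment 53 ≥ 18 mo → qualifies.
Program C: score 777 ≥ 600; DTI 38.7% ≤ 50%; employment 53 ≥ 6 mo → qualifies.
Qualifying: Program A, Program B, Program C. Lowest rate is 8.44% → Program C.

Program C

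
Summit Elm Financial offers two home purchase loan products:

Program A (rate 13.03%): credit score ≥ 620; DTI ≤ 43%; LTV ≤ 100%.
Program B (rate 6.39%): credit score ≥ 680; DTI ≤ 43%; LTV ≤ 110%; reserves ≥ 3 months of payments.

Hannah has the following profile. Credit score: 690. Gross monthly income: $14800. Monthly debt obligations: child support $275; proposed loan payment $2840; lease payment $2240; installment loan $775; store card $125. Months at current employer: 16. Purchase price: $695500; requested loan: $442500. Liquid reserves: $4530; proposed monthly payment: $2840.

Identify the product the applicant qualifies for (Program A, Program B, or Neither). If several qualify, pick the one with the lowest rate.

Program A

Total debts = (275 + 2,840 + 2,240 + 775 + 125) = 6,255; DTI = 6,255/14,800 = 42.3%.
LTV = 442,500/695,500 = 63.6%.
Reserves = 4,530/2,840 = 1.6 months.
Program A: score 690 ≥ 620; DTI 42.3% ≤ 43%; LTV 63.6% ≤ 100% → qualifies.
Program B: score 690 ≥ 680; DTI 42.3% ≤ 43%; LTV 63.6% ≤ 110%; reserves 1.6 < 3 mo → does not qualify.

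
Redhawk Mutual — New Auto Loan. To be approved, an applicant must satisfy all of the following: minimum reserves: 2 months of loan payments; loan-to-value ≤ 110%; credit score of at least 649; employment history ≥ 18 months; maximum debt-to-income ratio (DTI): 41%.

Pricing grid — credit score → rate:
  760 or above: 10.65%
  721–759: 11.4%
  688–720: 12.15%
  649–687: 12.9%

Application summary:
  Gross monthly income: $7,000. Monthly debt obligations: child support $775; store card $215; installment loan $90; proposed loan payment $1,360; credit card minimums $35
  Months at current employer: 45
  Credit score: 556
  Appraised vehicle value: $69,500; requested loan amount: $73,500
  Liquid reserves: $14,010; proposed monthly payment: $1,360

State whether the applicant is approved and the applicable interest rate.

Denied

Credit score 556 < 649 (below minimum)
Employment 45 ≥ 18 months
Total monthly debts = (775 + 215 + 90 + 1,360 + 35) = 2,475. Debt-to-income = 2,475/7,000 = 35.4% — meets 41% limit
Reserves = 14,010/1,360 = 10.3 months ≥ 2
Loan-to-value = 73,500/69,500 = 105.8% — pass (110% max)
Not all requirements met → denied.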